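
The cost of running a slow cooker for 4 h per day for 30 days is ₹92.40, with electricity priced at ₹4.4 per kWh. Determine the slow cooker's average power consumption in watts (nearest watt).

Energy = ₹92.40 ÷ ₹4.4/kWh = 21 kWh
Runtime = 4 h/day × 30 days = 120 h
Power = 21 kWh ÷ 120 h = 0.175 kW = 175 W

175 W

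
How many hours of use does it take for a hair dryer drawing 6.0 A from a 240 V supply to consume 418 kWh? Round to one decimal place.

290.3 h

Power = 6.0 A × 240 V = 1440 W = 1.44 kW
Hours = 418 kWh ÷ 1.44 kW = 290.3 h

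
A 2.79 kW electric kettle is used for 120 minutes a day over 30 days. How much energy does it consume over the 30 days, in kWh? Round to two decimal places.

Runtime = 120 min × 30 = 3600 min = 60 h
Energy = 2.79 kW × 60 h = 167.4 kWh

167.40 kWh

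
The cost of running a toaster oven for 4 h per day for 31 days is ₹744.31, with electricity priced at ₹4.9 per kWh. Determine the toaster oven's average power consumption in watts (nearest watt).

1225 W

Energy = ₹744.31 ÷ ₹4.9/kWh = 151.9 kWh
Runtime = 4 h/day × 31 days = 124 h
Power = 151.9 kWh ÷ 124 h = 1.225 kW = 1225 W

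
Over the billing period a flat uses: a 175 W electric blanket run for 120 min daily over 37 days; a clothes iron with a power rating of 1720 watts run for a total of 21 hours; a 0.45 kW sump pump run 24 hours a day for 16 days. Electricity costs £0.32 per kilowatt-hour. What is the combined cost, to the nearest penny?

£71.00

electric blanket: Runtime = 120 min × 37 = 4440 min = 74 h
electric blanket: 0.175 kW × 74 h = 12.95 kWh
clothes iron: 1.72 kW × 21 h = 36.12 kWh
sump pump: Runtime = 24 h × 16 = 384 h
sump pump: 0.45 kW × 384 h = 172.8 kWh
Total energy = 221.87 kWh
Cost = 221.87 × £0.32 = £71.00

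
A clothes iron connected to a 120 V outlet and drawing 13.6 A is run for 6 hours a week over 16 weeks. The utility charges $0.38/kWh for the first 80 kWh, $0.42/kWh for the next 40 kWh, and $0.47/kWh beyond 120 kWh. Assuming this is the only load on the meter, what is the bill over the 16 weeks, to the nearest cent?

$64.44

Power = 13.6 A × 120 V = 1632 W = 1.632 kW
Runtime = 6 h/week × 16 weeks = 96 h
Energy = 1.632 kW × 96 h = 156.672 kWh
Tier 1 (0–80 kWh): 80 × $0.38 = $30.4
Tier 2 (80–120 kWh): 40 × $0.42 = $16.8
Above 120 kWh: 36.672 × $0.47 = $17.23584
Bill = $64.44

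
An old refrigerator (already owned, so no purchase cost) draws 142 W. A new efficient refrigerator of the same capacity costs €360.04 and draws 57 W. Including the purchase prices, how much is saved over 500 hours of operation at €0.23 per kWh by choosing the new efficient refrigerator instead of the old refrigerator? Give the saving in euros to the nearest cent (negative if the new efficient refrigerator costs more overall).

-€350.27

old refrigerator: €0.00 + (142/1000) kW × 500 h × €0.23 = €0.00 + €16.33 = €16.33
new efficient refrigerator: €360.04 + (57/1000) kW × 500 h × €0.23 = €360.04 + €6.555 = €366.595
Saving = €16.33 − €366.595 = −€350.265 → -€350.27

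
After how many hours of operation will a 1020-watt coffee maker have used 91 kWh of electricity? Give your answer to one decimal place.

89.2 h

Hours = 91 kWh ÷ 1.02 kW = 89.2 h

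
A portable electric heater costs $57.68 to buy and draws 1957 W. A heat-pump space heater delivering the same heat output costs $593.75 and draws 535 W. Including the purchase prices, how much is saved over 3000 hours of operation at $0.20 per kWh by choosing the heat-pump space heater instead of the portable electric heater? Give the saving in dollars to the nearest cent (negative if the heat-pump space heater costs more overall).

$317.13

portable electric heater: $57.68 + (1957/1000) kW × 3000 h × $0.20 = $57.68 + $1174.2 = $1231.88
heat-pump space heater: $593.75 + (535/1000) kW × 3000 h × $0.20 = $593.75 + $321 = $914.75
Saving = $1231.88 − $914.75 = $317.13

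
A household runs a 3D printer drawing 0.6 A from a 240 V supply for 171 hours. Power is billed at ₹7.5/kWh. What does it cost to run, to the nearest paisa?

₹184.68

Power = 0.6 A × 240 V = 144 W = 0.144 kW
Energy = 0.144 kW × 171 h = 24.624 kWh
Cost = 24.624 kWh × ₹7.5/kWh = ₹184.68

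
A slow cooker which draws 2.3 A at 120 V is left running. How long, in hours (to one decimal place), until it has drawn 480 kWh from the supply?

1739.1 h

Power = 2.3 A × 120 V = 276 W = 0.276 kW
Hours = 480 kWh ÷ 0.276 kW = 1739.1 h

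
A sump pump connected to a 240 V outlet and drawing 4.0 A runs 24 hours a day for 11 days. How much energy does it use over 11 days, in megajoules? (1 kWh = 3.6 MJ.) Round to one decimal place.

Power = 4.0 A × 240 V = 960 W = 0.96 kW
Runtime = 24 h × 11 = 264 h
Energy = 0.96 kW × 264 h = 253.44 kWh
= 253.44 × 3.6 MJ = 912.4 MJ

912.4 MJ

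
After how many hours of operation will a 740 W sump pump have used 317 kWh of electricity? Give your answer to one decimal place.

Hours = 317 kWh ÷ 0.74 kW = 428.4 h

428.4 h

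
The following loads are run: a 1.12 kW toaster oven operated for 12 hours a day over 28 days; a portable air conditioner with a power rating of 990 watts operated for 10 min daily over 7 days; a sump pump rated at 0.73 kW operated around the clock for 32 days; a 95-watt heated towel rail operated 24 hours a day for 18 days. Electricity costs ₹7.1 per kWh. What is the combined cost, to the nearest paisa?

₹6952.00

toaster oven: Runtime = 12 h/day × 28 days = 336 h
toaster oven: 1.12 kW × 336 h = 376.32 kWh
portable air conditioner: Runtime = 10 min × 7 = 70 min = 1.166666… h
portable air conditioner: 0.99 kW × 1.166666… h = 1.155 kWh
sump pump: Runtime = 24 h × 32 = 768 h
sump pump: 0.73 kW × 768 h = 560.64 kWh
heated towel rail: Runtime = 24 h × 18 = 432 h
heated towel rail: 0.095 kW × 432 h = 41.04 kWh
Total energy = 979.155 kWh
Cost = 979.155 × ₹7.1 = ₹6952.00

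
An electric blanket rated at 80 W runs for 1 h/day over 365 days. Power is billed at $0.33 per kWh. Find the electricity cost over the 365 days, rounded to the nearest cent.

$9.64

Runtime = 1 h/day × 365 days = 365 h
Energy = 0.08 kW × 365 h = 29.2 kWh
Cost = 29.2 kWh × $0.33/kWh = $9.64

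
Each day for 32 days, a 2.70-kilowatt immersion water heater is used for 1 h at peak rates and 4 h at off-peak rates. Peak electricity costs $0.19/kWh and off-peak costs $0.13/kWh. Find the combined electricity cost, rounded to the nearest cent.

$61.34

Peak energy = 2.7 kW × 1 h × 32 = 86.4 kWh
Off-peak energy = 2.7 kW × 4 h × 32 = 345.6 kWh
Cost = 86.4 × $0.19 + 345.6 × $0.13 = $16.416 + $44.928 = $61.34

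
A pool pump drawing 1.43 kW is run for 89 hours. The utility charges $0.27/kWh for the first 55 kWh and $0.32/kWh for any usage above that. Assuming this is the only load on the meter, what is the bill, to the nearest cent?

$37.98

Energy = 1.43 kW × 89 h = 127.27 kWh
Tier 1 (0–55 kWh): 55 × $0.27 = $14.85
Above 55 kWh: 72.27 × $0.32 = $23.1264
Bill = $37.98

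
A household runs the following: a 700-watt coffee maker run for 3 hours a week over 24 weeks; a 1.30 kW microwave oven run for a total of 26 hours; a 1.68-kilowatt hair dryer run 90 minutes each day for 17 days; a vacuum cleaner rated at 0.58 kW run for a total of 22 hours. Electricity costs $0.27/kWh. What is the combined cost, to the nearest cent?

$37.75

coffee maker: Runtime = 3 h/week × 24 weeks = 72 h
coffee maker: 0.7 kW × 72 h = 50.4 kWh
microwave oven: 1.3 kW × 26 h = 33.8 kWh
hair dryer: Runtime = 90 min × 17 = 1530 min = 25.5 h
hair dryer: 1.68 kW × 25.5 h = 42.84 kWh
vacuum cleaner: 0.58 kW × 22 h = 12.76 kWh
Total energy = 139.8 kWh
Cost = 139.8 × $0.27 = $37.75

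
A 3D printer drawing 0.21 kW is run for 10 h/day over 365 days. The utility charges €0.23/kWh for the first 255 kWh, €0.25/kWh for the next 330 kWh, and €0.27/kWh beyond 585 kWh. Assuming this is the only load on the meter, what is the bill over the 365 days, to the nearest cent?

€190.16

Runtime = 10 h/day × 365 days = 3650 h
Energy = 0.21 kW × 3650 h = 766.5 kWh
Tier 1 (0–255 kWh): 255 × €0.23 = €58.65
Tier 2 (255–585 kWh): 330 × €0.25 = €82.5
Above 585 kWh: 181.5 × €0.27 = €49.005
Bill = €190.16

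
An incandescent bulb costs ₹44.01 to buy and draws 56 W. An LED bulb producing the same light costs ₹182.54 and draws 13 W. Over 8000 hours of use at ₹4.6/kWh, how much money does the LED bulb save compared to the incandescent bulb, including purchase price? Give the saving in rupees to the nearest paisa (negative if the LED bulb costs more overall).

incandescent bulb: ₹44.01 + (56/1000) kW × 8000 h × ₹4.6 = ₹44.01 + ₹2060.8 = ₹2104.81
LED bulb: ₹182.54 + (13/1000) kW × 8000 h × ₹4.6 = ₹182.54 + ₹478.4 = ₹660.94
Saving = ₹2104.81 − ₹660.94 = ₹1443.87

₹1443.87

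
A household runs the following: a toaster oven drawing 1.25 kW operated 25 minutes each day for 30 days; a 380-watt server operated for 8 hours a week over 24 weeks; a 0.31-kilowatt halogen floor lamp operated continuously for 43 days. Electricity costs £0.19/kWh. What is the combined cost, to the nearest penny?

£77.62

toaster oven: Runtime = 25 min × 30 = 750 min = 12.5 h
toaster oven: 1.25 kW × 12.5 h = 15.625 kWh
server: Runtime = 8 h/week × 24 weeks = 192 h
server: 0.38 kW × 192 h = 72.96 kWh
halogen floor lamp: Runtime = 24 h × 43 = 1032 h
halogen floor lamp: 0.31 kW × 1032 h = 319.92 kWh
Total energy = 408.505 kWh
Cost = 408.505 × £0.19 = £77.62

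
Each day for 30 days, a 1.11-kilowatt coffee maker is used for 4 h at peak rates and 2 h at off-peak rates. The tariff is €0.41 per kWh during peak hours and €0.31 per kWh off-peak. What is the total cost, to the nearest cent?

Peak energy = 1.11 kW × 4 h × 30 = 133.2 kWh
Off-peak energy = 1.11 kW × 2 h × 30 = 66.6 kWh
Cost = 133.2 × €0.41 + 66.6 × €0.31 = €54.612 + €20.646 = €75.26

€75.26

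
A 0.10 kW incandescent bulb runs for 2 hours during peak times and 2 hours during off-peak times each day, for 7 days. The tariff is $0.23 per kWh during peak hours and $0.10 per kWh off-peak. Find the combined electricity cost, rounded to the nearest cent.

Peak energy = 0.1 kW × 2 h × 7 = 1.4 kWh
Off-peak energy = 0.1 kW × 2 h × 7 = 1.4 kWh
Cost = 1.4 × $0.23 + 1.4 × $0.10 = $0.322 + $0.14 = $0.46

$0.46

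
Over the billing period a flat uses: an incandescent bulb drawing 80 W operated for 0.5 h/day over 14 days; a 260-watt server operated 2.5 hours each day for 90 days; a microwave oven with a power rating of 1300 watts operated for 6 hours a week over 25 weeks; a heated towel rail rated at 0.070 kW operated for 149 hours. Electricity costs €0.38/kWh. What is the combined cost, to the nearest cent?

incandescent bulb: Runtime = 0.5 h/day × 14 days = 7 h
incandescent bulb: 0.08 kW × 7 h = 0.56 kWh
server: Runtime = 2.5 h/day × 90 days = 225 h
server: 0.26 kW × 225 h = 58.5 kWh
microwave oven: Runtime = 6 h/week × 25 weeks = 150 h
microwave oven: 1.3 kW × 150 h = 195 kWh
heated towel rail: 0.07 kW × 149 h = 10.43 kWh
Total energy = 264.49 kWh
Cost = 264.49 × €0.38 = €100.51

€100.51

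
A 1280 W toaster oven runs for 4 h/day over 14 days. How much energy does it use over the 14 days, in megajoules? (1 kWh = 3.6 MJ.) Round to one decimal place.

258.0 MJ

Runtime = 4 h/day × 14 days = 56 h
Energy = 1.28 kW × 56 h = 71.68 kWh
= 71.68 × 3.6 MJ = 258.0 MJ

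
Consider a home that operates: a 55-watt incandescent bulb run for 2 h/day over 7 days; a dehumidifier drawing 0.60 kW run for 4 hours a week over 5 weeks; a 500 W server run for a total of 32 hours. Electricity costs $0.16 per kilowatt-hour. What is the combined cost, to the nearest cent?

incandescent bulb: Runtime = 2 h/day × 7 days = 14 h
incandescent bulb: 0.055 kW × 14 h = 0.77 kWh
dehumidifier: Runtime = 4 h/week × 5 weeks = 20 h
dehumidifier: 0.6 kW × 20 h = 12 kWh
server: 0.5 kW × 32 h = 16 kWh
Total energy = 28.77 kWh
Cost = 28.77 × $0.16 = $4.60

$4.60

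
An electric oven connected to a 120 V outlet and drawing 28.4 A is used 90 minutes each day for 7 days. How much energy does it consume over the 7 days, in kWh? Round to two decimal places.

35.78 kWh

Power = 28.4 A × 120 V = 3408 W = 3.408 kW
Runtime = 90 min × 7 = 630 min = 10.5 h
Energy = 3.408 kW × 10.5 h = 35.784 kWh ≈ 35.78 kWh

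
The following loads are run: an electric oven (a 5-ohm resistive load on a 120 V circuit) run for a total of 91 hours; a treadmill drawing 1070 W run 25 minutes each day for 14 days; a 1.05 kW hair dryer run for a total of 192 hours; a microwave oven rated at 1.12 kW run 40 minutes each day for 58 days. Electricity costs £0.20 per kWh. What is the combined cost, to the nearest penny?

£102.65

electric oven: Power = V²/R = 120²/5 = 2880 W = 2.88 kW
electric oven: 2.88 kW × 91 h = 262.08 kWh
treadmill: Runtime = 25 min × 14 = 350 min = 5.833333… h
treadmill: 1.07 kW × 5.833333… h = 6.241666… kWh
hair dryer: 1.05 kW × 192 h = 201.6 kWh
microwave oven: Runtime = 40 min × 58 = 2320 min = 38.666666… h
microwave oven: 1.12 kW × 38.666666… h = 43.306666… kWh
Total energy = 513.228333… kWh
Cost = 513.228333… × £0.20 = £102.65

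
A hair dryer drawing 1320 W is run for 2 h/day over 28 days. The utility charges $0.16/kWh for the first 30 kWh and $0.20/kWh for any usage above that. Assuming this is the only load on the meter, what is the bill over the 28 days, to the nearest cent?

$13.58

Runtime = 2 h/day × 28 days = 56 h
Energy = 1.32 kW × 56 h = 73.92 kWh
Tier 1 (0–30 kWh): 30 × $0.16 = $4.8
Above 30 kWh: 43.92 × $0.20 = $8.784
Bill = $13.58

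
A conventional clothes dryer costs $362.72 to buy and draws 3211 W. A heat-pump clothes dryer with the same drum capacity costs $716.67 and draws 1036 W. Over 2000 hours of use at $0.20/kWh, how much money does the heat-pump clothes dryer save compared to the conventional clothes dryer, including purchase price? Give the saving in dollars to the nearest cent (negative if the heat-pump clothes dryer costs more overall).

conventional clothes dryer: $362.72 + (3211/1000) kW × 2000 h × $0.20 = $362.72 + $1284.4 = $1647.12
heat-pump clothes dryer: $716.67 + (1036/1000) kW × 2000 h × $0.20 = $716.67 + $414.4 = $1131.07
Saving = $1647.12 − $1131.07 = $516.05

$516.05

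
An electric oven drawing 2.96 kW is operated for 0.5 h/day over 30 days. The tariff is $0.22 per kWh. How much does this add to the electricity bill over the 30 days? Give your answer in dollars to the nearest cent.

$9.77

Runtime = 0.5 h/day × 30 days = 15 h
Energy = 2.96 kW × 15 h = 44.4 kWh
Cost = 44.4 kWh × $0.22/kWh = $9.77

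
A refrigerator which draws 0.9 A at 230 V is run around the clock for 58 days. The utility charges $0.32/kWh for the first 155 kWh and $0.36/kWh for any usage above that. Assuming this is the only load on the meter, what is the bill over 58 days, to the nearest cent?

Power = 0.9 A × 230 V = 207 W = 0.207 kW
Runtime = 24 h × 58 = 1392 h
Energy = 0.207 kW × 1392 h = 288.144 kWh
Tier 1 (0–155 kWh): 155 × $0.32 = $49.6
Above 155 kWh: 133.144 × $0.36 = $47.93184
Bill = $97.53

$97.53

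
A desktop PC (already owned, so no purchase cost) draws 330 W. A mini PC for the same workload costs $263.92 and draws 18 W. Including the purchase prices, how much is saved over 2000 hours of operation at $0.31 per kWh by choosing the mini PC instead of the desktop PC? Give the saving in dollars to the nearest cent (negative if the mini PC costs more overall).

desktop PC: $0.00 + (330/1000) kW × 2000 h × $0.31 = $0.00 + $204.6 = $204.6
mini PC: $263.92 + (18/1000) kW × 2000 h × $0.31 = $263.92 + $11.16 = $275.08
Saving = $204.6 − $275.08 = −$70.48

-$70.48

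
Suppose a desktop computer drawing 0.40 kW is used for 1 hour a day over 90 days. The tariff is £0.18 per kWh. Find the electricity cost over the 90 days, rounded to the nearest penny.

£6.48

Runtime = 1 h/day × 90 days = 90 h
Energy = 0.4 kW × 90 h = 36 kWh
Cost = 36 kWh × £0.18/kWh = £6.48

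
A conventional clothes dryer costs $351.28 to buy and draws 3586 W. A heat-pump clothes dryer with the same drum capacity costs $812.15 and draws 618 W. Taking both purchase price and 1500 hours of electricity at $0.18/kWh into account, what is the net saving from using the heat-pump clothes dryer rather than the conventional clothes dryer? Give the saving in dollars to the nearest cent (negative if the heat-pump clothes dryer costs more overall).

conventional clothes dryer: $351.28 + (3586/1000) kW × 1500 h × $0.18 = $351.28 + $968.22 = $1319.5
heat-pump clothes dryer: $812.15 + (618/1000) kW × 1500 h × $0.18 = $812.15 + $166.86 = $979.01
Saving = $1319.5 − $979.01 = $340.49

$340.49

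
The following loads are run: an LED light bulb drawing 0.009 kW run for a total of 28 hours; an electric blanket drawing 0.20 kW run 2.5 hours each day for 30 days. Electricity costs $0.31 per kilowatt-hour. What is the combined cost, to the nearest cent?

LED light bulb: 0.009 kW × 28 h = 0.252 kWh
electric blanket: Runtime = 2.5 h/day × 30 days = 75 h
electric blanket: 0.2 kW × 75 h = 15 kWh
Total energy = 15.252 kWh
Cost = 15.252 × $0.31 = $4.73

$4.73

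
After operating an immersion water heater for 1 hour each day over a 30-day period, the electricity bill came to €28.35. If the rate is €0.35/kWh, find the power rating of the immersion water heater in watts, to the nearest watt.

2700 W

Energy = €28.35 ÷ €0.35/kWh = 81 kWh
Runtime = 1 h/day × 30 days = 30 h
Power = 81 kWh ÷ 30 h = 2.7 kW = 2700 W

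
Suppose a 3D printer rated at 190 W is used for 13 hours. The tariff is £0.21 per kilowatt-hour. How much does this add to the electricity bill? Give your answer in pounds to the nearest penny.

£0.52

Energy = 0.19 kW × 13 h = 2.47 kWh
Cost = 2.47 kWh × £0.21/kWh = £0.52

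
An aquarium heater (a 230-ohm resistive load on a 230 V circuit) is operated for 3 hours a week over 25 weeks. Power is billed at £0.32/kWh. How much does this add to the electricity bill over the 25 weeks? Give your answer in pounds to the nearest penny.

Power = V²/R = 230²/230 = 230 W = 0.23 kW
Runtime = 3 h/week × 25 weeks = 75 h
Energy = 0.23 kW × 75 h = 17.25 kWh
Cost = 17.25 kWh × £0.32/kWh = £5.52

£5.52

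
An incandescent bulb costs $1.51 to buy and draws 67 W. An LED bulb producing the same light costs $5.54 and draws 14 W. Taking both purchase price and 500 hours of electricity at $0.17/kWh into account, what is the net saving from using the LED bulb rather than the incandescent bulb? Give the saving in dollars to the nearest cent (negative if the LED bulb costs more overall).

incandescent bulb: $1.51 + (67/1000) kW × 500 h × $0.17 = $1.51 + $5.695 = $7.205
LED bulb: $5.54 + (14/1000) kW × 500 h × $0.17 = $5.54 + $1.19 = $6.73
Saving = $7.205 − $6.73 = $0.475 → $0.48

$0.48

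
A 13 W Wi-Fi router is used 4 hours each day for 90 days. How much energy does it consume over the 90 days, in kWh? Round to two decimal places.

Runtime = 4 h/day × 90 days = 360 h
Energy = 0.013 kW × 360 h = 4.68 kWh

4.68 kWh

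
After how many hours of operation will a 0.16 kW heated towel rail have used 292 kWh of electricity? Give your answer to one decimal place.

1825.0 h

Hours = 292 kWh ÷ 0.16 kW = 1825.0 h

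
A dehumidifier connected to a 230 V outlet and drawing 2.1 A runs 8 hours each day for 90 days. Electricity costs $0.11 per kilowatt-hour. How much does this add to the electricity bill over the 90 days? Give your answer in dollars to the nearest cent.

Power = 2.1 A × 230 V = 483 W = 0.483 kW
Runtime = 8 h/day × 90 days = 720 h
Energy = 0.483 kW × 720 h = 347.76 kWh
Cost = 347.76 kWh × $0.11/kWh = $38.25

$38.25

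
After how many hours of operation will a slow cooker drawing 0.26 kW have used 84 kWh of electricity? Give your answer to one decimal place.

323.1 h

Hours = 84 kWh ÷ 0.26 kW = 323.1 h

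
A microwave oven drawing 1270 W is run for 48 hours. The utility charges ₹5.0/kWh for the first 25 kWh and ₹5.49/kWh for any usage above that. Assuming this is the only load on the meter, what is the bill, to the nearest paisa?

Energy = 1.27 kW × 48 h = 60.96 kWh
Tier 1 (0–25 kWh): 25 × ₹5.0 = ₹125
Above 25 kWh: 35.96 × ₹5.49 = ₹197.4204
Bill = ₹322.42

₹322.42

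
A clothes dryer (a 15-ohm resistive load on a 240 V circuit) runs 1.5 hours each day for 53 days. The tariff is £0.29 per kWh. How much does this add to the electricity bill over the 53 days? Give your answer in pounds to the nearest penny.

£88.53

Power = V²/R = 240²/15 = 3840 W = 3.84 kW
Runtime = 1.5 h/day × 53 days = 79.5 h
Energy = 3.84 kW × 79.5 h = 305.28 kWh
Cost = 305.28 kWh × £0.29/kWh = £88.53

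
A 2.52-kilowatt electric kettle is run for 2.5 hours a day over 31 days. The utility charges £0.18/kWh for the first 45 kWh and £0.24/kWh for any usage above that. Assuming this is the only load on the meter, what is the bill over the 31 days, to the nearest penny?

Runtime = 2.5 h/day × 31 days = 77.5 h
Energy = 2.52 kW × 77.5 h = 195.3 kWh
Tier 1 (0–45 kWh): 45 × £0.18 = £8.1
Above 45 kWh: 150.3 × £0.24 = £36.072
Bill = £44.17

£44.17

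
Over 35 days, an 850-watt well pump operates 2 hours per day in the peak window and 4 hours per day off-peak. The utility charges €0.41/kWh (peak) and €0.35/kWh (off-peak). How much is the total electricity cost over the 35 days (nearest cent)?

€66.05

Peak energy = 0.85 kW × 2 h × 35 = 59.5 kWh
Off-peak energy = 0.85 kW × 4 h × 35 = 119 kWh
Cost = 59.5 × €0.41 + 119 × €0.35 = €24.395 + €41.65 = €66.05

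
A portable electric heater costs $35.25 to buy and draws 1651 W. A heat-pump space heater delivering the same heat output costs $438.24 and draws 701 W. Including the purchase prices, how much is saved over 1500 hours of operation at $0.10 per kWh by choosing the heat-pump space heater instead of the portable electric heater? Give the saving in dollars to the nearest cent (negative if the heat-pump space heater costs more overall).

portable electric heater: $35.25 + (1651/1000) kW × 1500 h × $0.10 = $35.25 + $247.65 = $282.9
heat-pump space heater: $438.24 + (701/1000) kW × 1500 h × $0.10 = $438.24 + $105.15 = $543.39
Saving = $282.9 − $543.39 = −$260.49

-$260.49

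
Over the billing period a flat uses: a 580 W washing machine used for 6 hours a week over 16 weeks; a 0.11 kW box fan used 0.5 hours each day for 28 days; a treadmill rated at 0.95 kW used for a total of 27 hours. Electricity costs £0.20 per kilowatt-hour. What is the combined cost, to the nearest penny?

washing machine: Runtime = 6 h/week × 16 weeks = 96 h
washing machine: 0.58 kW × 96 h = 55.68 kWh
box fan: Runtime = 0.5 h/day × 28 days = 14 h
box fan: 0.11 kW × 14 h = 1.54 kWh
treadmill: 0.95 kW × 27 h = 25.65 kWh
Total energy = 82.87 kWh
Cost = 82.87 × £0.20 = £16.57

£16.57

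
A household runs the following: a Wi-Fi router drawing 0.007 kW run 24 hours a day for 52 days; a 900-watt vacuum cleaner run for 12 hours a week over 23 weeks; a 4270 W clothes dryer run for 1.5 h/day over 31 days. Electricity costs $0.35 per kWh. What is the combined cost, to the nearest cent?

Wi-Fi router: Runtime = 24 h × 52 = 1248 h
Wi-Fi router: 0.007 kW × 1248 h = 8.736 kWh
vacuum cleaner: Runtime = 12 h/week × 23 weeks = 276 h
vacuum cleaner: 0.9 kW × 276 h = 248.4 kWh
clothes dryer: Runtime = 1.5 h/day × 31 days = 46.5 h
clothes dryer: 4.27 kW × 46.5 h = 198.555 kWh
Total energy = 455.691 kWh
Cost = 455.691 × $0.35 = $159.49

$159.49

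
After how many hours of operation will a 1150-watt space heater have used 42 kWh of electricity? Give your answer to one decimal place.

Hours = 42 kWh ÷ 1.15 kW = 36.5 h

36.5 h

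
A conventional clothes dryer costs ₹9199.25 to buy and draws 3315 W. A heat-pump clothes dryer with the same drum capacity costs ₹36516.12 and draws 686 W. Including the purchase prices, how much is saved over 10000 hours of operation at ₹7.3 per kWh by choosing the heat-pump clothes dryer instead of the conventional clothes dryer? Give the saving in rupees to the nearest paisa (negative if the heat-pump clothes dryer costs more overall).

₹164600.13

conventional clothes dryer: ₹9199.25 + (3315/1000) kW × 10000 h × ₹7.3 = ₹9199.25 + ₹241995 = ₹251194.25
heat-pump clothes dryer: ₹36516.12 + (686/1000) kW × 10000 h × ₹7.3 = ₹36516.12 + ₹50078 = ₹86594.12
Saving = ₹251194.25 − ₹86594.12 = ₹164600.13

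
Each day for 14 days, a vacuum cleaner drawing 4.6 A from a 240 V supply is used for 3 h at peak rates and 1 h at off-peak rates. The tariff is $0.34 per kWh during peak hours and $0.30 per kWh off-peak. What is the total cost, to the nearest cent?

Power = 4.6 A × 240 V = 1104 W = 1.104 kW
Peak energy = 1.104 kW × 3 h × 14 = 46.368 kWh
Off-peak energy = 1.104 kW × 1 h × 14 = 15.456 kWh
Cost = 46.368 × $0.34 + 15.456 × $0.30 = $15.76512 + $4.6368 = $20.40

$20.40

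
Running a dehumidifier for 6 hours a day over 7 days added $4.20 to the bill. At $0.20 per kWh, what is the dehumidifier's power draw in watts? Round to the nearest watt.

Energy = $4.20 ÷ $0.20/kWh = 21 kWh
Runtime = 6 h/day × 7 days = 42 h
Power = 21 kWh ÷ 42 h = 0.5 kW = 500 W

500 W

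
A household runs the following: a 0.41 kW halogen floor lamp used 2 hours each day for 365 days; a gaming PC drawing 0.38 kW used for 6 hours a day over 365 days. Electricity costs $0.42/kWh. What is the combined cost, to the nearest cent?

halogen floor lamp: Runtime = 2 h/day × 365 days = 730 h
halogen floor lamp: 0.41 kW × 730 h = 299.3 kWh
gaming PC: Runtime = 6 h/day × 365 days = 2190 h
gaming PC: 0.38 kW × 2190 h = 832.2 kWh
Total energy = 1131.5 kWh
Cost = 1131.5 × $0.42 = $475.23

$475.23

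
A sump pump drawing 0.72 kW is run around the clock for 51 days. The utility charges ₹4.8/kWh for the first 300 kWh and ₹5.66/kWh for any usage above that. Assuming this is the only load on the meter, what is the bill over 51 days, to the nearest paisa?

₹4730.04

Runtime = 24 h × 51 = 1224 h
Energy = 0.72 kW × 1224 h = 881.28 kWh
Tier 1 (0–300 kWh): 300 × ₹4.8 = ₹1440
Above 300 kWh: 581.28 × ₹5.66 = ₹3290.0448
Bill = ₹4730.04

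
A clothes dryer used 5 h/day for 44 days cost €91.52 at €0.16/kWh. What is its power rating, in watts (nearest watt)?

2600 W

Energy = €91.52 ÷ €0.16/kWh = 572 kWh
Runtime = 5 h/day × 44 days = 220 h
Power = 572 kWh ÷ 220 h = 2.6 kW = 2600 W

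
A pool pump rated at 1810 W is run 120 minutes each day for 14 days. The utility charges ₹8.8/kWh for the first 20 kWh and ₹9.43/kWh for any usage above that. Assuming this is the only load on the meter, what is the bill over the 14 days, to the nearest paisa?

Runtime = 120 min × 14 = 1680 min = 28 h
Energy = 1.81 kW × 28 h = 50.68 kWh
Tier 1 (0–20 kWh): 20 × ₹8.8 = ₹176
Above 20 kWh: 30.68 × ₹9.43 = ₹289.3124
Bill = ₹465.31

₹465.31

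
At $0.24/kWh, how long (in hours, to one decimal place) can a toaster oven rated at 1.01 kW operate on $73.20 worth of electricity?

Energy available = $73.20 ÷ $0.24/kWh = 305 kWh
Hours = 305 kWh ÷ 1.01 kW = 302.0 h

302.0 h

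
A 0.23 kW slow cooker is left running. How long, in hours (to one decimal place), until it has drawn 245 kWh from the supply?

Hours = 245 kWh ÷ 0.23 kW = 1065.2 h

1065.2 h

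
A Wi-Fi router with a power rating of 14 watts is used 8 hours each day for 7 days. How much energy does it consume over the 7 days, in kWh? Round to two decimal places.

0.78 kWh

Runtime = 8 h/day × 7 days = 56 h
Energy = 0.014 kW × 56 h = 0.784 kWh ≈ 0.78 kWh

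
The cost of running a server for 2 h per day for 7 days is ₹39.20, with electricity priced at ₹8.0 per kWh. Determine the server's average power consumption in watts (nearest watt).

Energy = ₹39.20 ÷ ₹8.0/kWh = 4.9 kWh
Runtime = 2 h/day × 7 days = 14 h
Power = 4.9 kWh ÷ 14 h = 0.35 kW = 350 W

350 W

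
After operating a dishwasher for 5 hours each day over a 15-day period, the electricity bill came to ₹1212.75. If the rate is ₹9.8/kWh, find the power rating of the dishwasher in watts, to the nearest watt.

1650 W

Energy = ₹1212.75 ÷ ₹9.8/kWh = 123.75 kWh
Runtime = 5 h/day × 15 days = 75 h
Power = 123.75 kWh ÷ 75 h = 1.65 kW = 1650 W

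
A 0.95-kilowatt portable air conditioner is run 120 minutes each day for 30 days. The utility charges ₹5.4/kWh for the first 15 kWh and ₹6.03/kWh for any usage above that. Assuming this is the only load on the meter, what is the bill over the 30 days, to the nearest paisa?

₹334.26

Runtime = 120 min × 30 = 3600 min = 60 h
Energy = 0.95 kW × 60 h = 57 kWh
Tier 1 (0–15 kWh): 15 × ₹5.4 = ₹81
Above 15 kWh: 42 × ₹6.03 = ₹253.26
Bill = ₹334.26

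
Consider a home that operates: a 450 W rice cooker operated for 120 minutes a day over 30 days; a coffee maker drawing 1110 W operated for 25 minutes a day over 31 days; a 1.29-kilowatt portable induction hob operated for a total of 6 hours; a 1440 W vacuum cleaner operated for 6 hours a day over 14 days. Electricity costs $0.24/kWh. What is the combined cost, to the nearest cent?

rice cooker: Runtime = 120 min × 30 = 3600 min = 60 h
rice cooker: 0.45 kW × 60 h = 27 kWh
coffee maker: Runtime = 25 min × 31 = 775 min = 12.916666… h
coffee maker: 1.11 kW × 12.916666… h = 14.3375 kWh
portable induction hob: 1.29 kW × 6 h = 7.74 kWh
vacuum cleaner: Runtime = 6 h/day × 14 days = 84 h
vacuum cleaner: 1.44 kW × 84 h = 120.96 kWh
Total energy = 170.0375 kWh
Cost = 170.0375 × $0.24 = $40.81

$40.81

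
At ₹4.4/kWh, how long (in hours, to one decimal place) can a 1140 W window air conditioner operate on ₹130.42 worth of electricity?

26.0 h

Energy available = ₹130.42 ÷ ₹4.4/kWh = 29.6409 kWh
Hours = 29.6409 kWh ÷ 1.14 kW = 26.0 h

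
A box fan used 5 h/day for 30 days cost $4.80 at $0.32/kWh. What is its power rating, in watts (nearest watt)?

Energy = $4.80 ÷ $0.32/kWh = 15 kWh
Runtime = 5 h/day × 30 days = 150 h
Power = 15 kWh ÷ 150 h = 0.1 kW = 100 W

100 W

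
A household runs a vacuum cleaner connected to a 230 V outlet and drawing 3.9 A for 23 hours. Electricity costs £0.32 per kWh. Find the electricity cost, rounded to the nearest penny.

£6.60

Power = 3.9 A × 230 V = 897 W = 0.897 kW
Energy = 0.897 kW × 23 h = 20.631 kWh
Cost = 20.631 kWh × £0.32/kWh = £6.60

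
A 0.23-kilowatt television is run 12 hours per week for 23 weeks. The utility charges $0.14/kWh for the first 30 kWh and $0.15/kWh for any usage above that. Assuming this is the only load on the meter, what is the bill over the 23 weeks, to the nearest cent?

$9.22

Runtime = 12 h/week × 23 weeks = 276 h
Energy = 0.23 kW × 276 h = 63.48 kWh
Tier 1 (0–30 kWh): 30 × $0.14 = $4.2
Above 30 kWh: 33.48 × $0.15 = $5.022
Bill = $9.22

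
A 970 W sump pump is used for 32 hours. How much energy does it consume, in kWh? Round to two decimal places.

31.04 kWh

Energy = 0.97 kW × 32 h = 31.04 kWh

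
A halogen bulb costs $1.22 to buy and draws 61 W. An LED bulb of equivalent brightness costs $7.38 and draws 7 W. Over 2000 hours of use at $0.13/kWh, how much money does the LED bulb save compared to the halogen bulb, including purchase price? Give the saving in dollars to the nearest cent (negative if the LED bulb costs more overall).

halogen bulb: $1.22 + (61/1000) kW × 2000 h × $0.13 = $1.22 + $15.86 = $17.08
LED bulb: $7.38 + (7/1000) kW × 2000 h × $0.13 = $7.38 + $1.82 = $9.2
Saving = $17.08 − $9.2 = $7.88

$7.88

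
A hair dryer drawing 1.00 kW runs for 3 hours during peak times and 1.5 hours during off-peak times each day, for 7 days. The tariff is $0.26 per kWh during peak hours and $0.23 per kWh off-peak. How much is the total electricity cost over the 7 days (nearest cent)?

Peak energy = 1 kW × 3 h × 7 = 21 kWh
Off-peak energy = 1 kW × 1.5 h × 7 = 10.5 kWh
Cost = 21 × $0.26 + 10.5 × $0.23 = $5.46 + $2.415 = $7.88

$7.88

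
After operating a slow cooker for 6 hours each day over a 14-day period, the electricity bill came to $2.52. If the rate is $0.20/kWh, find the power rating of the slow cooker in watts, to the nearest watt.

150 W

Energy = $2.52 ÷ $0.20/kWh = 12.6 kWh
Runtime = 6 h/day × 14 days = 84 h
Power = 12.6 kWh ÷ 84 h = 0.15 kW = 150 W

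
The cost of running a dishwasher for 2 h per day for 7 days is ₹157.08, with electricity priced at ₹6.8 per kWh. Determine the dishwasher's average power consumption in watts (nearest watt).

Energy = ₹157.08 ÷ ₹6.8/kWh = 23.1 kWh
Runtime = 2 h/day × 7 days = 14 h
Power = 23.1 kWh ÷ 14 h = 1.65 kW = 1650 W

1650 W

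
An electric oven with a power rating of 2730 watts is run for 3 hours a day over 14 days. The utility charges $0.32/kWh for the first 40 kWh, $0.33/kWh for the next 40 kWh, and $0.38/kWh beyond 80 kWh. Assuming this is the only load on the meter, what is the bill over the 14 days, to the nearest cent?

$39.17

Runtime = 3 h/day × 14 days = 42 h
Energy = 2.73 kW × 42 h = 114.66 kWh
Tier 1 (0–40 kWh): 40 × $0.32 = $12.8
Tier 2 (40–80 kWh): 40 × $0.33 = $13.2
Above 80 kWh: 34.66 × $0.38 = $13.1708
Bill = $39.17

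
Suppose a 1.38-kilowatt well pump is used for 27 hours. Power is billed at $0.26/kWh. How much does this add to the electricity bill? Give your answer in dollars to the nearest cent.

Energy = 1.38 kW × 27 h = 37.26 kWh
Cost = 37.26 kWh × $0.26/kWh = $9.69

$9.69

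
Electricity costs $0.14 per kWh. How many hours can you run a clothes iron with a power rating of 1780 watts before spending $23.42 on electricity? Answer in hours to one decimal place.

Energy available = $23.42 ÷ $0.14/kWh = 167.2857 kWh
Hours = 167.2857 kWh ÷ 1.78 kW = 94.0 h

94.0 h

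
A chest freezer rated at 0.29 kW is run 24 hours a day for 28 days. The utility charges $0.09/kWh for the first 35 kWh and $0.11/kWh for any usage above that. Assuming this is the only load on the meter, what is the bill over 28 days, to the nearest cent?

$20.74

Runtime = 24 h × 28 = 672 h
Energy = 0.29 kW × 672 h = 194.88 kWh
Tier 1 (0–35 kWh): 35 × $0.09 = $3.15
Above 35 kWh: 159.88 × $0.11 = $17.5868
Bill = $20.74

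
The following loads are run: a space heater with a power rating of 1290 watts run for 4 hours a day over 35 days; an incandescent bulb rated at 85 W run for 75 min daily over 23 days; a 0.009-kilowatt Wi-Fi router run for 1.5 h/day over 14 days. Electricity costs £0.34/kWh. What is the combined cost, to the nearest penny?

space heater: Runtime = 4 h/day × 35 days = 140 h
space heater: 1.29 kW × 140 h = 180.6 kWh
incandescent bulb: Runtime = 75 min × 23 = 1725 min = 28.75 h
incandescent bulb: 0.085 kW × 28.75 h = 2.44375 kWh
Wi-Fi router: Runtime = 1.5 h/day × 14 days = 21 h
Wi-Fi router: 0.009 kW × 21 h = 0.189 kWh
Total energy = 183.23275 kWh
Cost = 183.23275 × £0.34 = £62.30

£62.30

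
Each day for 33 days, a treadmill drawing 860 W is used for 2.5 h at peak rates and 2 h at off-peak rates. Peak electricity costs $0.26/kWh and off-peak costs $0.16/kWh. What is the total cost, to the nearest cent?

Peak energy = 0.86 kW × 2.5 h × 33 = 70.95 kWh
Off-peak energy = 0.86 kW × 2 h × 33 = 56.76 kWh
Cost = 70.95 × $0.26 + 56.76 × $0.16 = $18.447 + $9.0816 = $27.53

$27.53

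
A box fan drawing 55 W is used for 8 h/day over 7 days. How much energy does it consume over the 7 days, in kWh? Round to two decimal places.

3.08 kWh

Runtime = 8 h/day × 7 days = 56 h
Energy = 0.055 kW × 56 h = 3.08 kWh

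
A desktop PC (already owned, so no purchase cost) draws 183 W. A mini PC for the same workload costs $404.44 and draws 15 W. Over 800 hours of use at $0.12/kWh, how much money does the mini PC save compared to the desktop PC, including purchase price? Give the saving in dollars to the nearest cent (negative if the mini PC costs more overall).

desktop PC: $0.00 + (183/1000) kW × 800 h × $0.12 = $0.00 + $17.568 = $17.568
mini PC: $404.44 + (15/1000) kW × 800 h × $0.12 = $404.44 + $1.44 = $405.88
Saving = $17.568 − $405.88 = −$388.312 → -$388.31

-$388.31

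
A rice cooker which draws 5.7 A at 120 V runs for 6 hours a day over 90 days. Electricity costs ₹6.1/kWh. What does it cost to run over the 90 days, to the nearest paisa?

Power = 5.7 A × 120 V = 684 W = 0.684 kW
Runtime = 6 h/day × 90 days = 540 h
Energy = 0.684 kW × 540 h = 369.36 kWh
Cost = 369.36 kWh × ₹6.1/kWh = ₹2253.10

₹2253.10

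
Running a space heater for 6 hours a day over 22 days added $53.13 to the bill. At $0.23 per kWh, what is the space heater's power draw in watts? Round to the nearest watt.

Energy = $53.13 ÷ $0.23/kWh = 231 kWh
Runtime = 6 h/day × 22 days = 132 h
Power = 231 kWh ÷ 132 h = 1.75 kW = 1750 W

1750 W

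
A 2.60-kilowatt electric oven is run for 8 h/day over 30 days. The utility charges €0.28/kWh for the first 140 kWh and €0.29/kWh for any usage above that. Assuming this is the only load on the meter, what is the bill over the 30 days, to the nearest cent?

€179.56

Runtime = 8 h/day × 30 days = 240 h
Energy = 2.6 kW × 240 h = 624 kWh
Tier 1 (0–140 kWh): 140 × €0.28 = €39.2
Above 140 kWh: 484 × €0.29 = €140.36
Bill = €179.56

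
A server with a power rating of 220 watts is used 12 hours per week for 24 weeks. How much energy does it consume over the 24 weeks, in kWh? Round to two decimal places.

Runtime = 12 h/week × 24 weeks = 288 h
Energy = 0.22 kW × 288 h = 63.36 kWh

63.36 kWh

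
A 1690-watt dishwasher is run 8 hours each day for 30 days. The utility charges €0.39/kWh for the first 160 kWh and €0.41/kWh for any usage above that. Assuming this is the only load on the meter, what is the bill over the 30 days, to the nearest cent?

Runtime = 8 h/day × 30 days = 240 h
Energy = 1.69 kW × 240 h = 405.6 kWh
Tier 1 (0–160 kWh): 160 × €0.39 = €62.4
Above 160 kWh: 245.6 × €0.41 = €100.696
Bill = €163.10

€163.10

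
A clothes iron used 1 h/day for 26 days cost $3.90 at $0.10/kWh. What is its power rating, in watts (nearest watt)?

Energy = $3.90 ÷ $0.10/kWh = 39 kWh
Runtime = 1 h/day × 26 days = 26 h
Power = 39 kWh ÷ 26 h = 1.5 kW = 1500 W

1500 W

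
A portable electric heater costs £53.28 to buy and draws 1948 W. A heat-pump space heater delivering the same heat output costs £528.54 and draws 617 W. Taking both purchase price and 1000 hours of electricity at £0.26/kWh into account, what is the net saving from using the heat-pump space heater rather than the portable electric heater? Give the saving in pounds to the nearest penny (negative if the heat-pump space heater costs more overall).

portable electric heater: £53.28 + (1948/1000) kW × 1000 h × £0.26 = £53.28 + £506.48 = £559.76
heat-pump space heater: £528.54 + (617/1000) kW × 1000 h × £0.26 = £528.54 + £160.42 = £688.96
Saving = £559.76 − £688.96 = −£129.2

-£129.20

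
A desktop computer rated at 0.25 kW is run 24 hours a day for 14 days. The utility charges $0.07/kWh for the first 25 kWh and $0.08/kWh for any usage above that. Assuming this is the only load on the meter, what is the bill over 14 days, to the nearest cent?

Runtime = 24 h × 14 = 336 h
Energy = 0.25 kW × 336 h = 84 kWh
Tier 1 (0–25 kWh): 25 × $0.07 = $1.75
Above 25 kWh: 59 × $0.08 = $4.72
Bill = $6.47

$6.47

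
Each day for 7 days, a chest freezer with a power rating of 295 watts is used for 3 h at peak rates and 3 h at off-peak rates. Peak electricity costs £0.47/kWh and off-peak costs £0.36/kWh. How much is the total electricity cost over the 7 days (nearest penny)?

£5.14

Peak energy = 0.295 kW × 3 h × 7 = 6.195 kWh
Off-peak energy = 0.295 kW × 3 h × 7 = 6.195 kWh
Cost = 6.195 × £0.47 + 6.195 × £0.36 = £2.91165 + £2.2302 = £5.14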